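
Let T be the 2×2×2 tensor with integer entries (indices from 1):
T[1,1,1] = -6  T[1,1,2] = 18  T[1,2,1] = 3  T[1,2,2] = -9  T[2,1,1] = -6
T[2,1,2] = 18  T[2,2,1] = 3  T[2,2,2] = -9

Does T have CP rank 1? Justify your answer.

If T = a (x) b (x) c then every fibre of T is a multiple of the corresponding factor, so read the factors off the fibres through the nonzero entry T[1,1,1] = -6.
The mode-1 fibre T[:,1,1] = [-6, -6] gives a = [1, 1] (primitive direction); the mode-2 fibre T[1,:,1] = [-6, 3] gives b = [2, -1]; then c[k] = T[1,1,k] / (a[1]·b[1]) = [-6, 18] / 2 = [-3, 9].
Expanding [1, 1] (x) [2, -1] (x) [-3, 9] reproduces all 8 entries of T, so T = [1, 1] (x) [2, -1] (x) [-3, 9] and rank(T) ≤ 1.
Equivalently every frontal slice T[:,:,k] is c[k] times the rank-1 matrix [1, 1] (x) [2, -1]. So T has rank 1 (it is nonzero).

Yes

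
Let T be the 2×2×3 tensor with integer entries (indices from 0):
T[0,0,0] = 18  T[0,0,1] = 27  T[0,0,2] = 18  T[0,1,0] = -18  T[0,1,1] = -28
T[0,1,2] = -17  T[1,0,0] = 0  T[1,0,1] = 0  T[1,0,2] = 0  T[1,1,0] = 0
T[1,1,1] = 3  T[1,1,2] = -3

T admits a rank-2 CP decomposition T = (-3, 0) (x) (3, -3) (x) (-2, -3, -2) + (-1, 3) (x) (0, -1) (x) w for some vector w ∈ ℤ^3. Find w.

Subtract the known terms from T to get the rank-1 residual R = (-1, 3) (x) (0, -1) (x) w, so R[i,j,k] = a[i]·b[j]·w[k]. Pick indices with nonzero a[0]·b[1] = (-1)·(-1) = 1. Only the fibre through (0,1,·) is needed: R[0,1,:] = T[0,1,:] − Σₗ aₗ[0]bₗ[1]cₗ = [-18, -28, -17] − (-3)·(-3)·(-2, -3, -2) = [0, -1, 1]. Then w[k] = R[0,1,k] / 1 for each k, giving w = [0, -1, 1] / 1 = (0, -1, 1).

w = (0, -1, 1)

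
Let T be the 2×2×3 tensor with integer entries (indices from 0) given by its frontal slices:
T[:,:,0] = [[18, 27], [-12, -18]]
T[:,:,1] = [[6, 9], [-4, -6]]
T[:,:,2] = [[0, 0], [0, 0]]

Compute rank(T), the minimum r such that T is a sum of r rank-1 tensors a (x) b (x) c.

1

Lower bound: T ≠ 0 (e.g. T[0,0,0] = 18), so rank(T) ≥ 1.
Upper bound: if T = a (x) b (x) c then every fibre of T is a multiple of the corresponding factor, so read the factors off the fibres through the nonzero entry T[0,0,0] = 18.
The mode-1 fibre T[:,0,0] = [18, -12] gives a = [3, -2] (primitive direction); the mode-2 fibre T[0,:,0] = [18, 27] gives b = [2, 3]; then c[k] = T[0,0,k] / (a[0]·b[0]) = [18, 6, 0] / 6 = [3, 1, 0].
Expanding [3, -2] (x) [2, 3] (x) [3, 1, 0] reproduces all 12 entries of T, so T = [3, -2] (x) [2, 3] (x) [3, 1, 0] and rank(T) ≤ 1.
These bounds meet, so rank(T) = 1.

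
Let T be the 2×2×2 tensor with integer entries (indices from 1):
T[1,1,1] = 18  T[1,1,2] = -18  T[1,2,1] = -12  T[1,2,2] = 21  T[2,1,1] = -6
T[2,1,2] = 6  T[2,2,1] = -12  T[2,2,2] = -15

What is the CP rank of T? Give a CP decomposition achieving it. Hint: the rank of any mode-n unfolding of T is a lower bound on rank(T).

Lower bound: the mode-1 unfolding of T (rows indexed by i, columns by (j,k) = (1,1), (1,2), (2,1), (2,2)) is [[18, -18, -12, 21], [-6, 6, -12, -15]].
There the 2×2 minor on rows i ∈ {1, 2}, columns (j,k) ∈ {(1,1), (2,1)} is det [[18, -12], [-6, -12]] = -288 ≠ 0, so this unfolding has rank ≥ 2; CP rank is at least every unfolding rank, so rank(T) ≥ 2. (Unfolding ranks only ever bound the CP rank from below — rank(T) can be strictly larger than all of them — so the matching upper bound has to come from an explicit 2-term decomposition.)
Upper bound — finding two terms. Write S_k = T[:,:,k] for the frontal slices: S₁ = [[18, -12], [-6, -12]], S₂ = [[-18, 21], [6, -15]].
If T = a₁ ⊗ b₁ ⊗ c₁ + a₂ ⊗ b₂ ⊗ c₂ then each S_k = c₁[k]·a₁b₁ᵀ + c₂[k]·a₂b₂ᵀ. S₁ and S₂ are linearly independent, so a₁b₁ᵀ and a₂b₂ᵀ must span the same plane of matrices: they are the rank-1 matrices of the form x·S₁ + y·S₂.
det(x·S₁ + y·S₂) is −288·x² + 144·xy + 144·y² = (-144)·(x − y)(2·x + y), vanishing at (x:y) = (1:1) and (1:-2).
M₁ = S₁ + S₂ = [[0, 9], [0, -27]] = 9·(1, -3)(0, 1)ᵀ and M₂ = S₁ − 2·S₂ = [[54, -54], [-18, 18]] = 18·(3, -1)(1, -1)ᵀ, so take a₁ = (1, -3), b₁ = (0, 1), a₂ = (3, -1), b₂ = (1, -1).
Each slice is an integer combination of E₁ = a₁b₁ᵀ and E₂ = a₂b₂ᵀ: S₁ = 6·E₁ + 6·E₂, S₂ = 3·E₁ − 6·E₂; reading off coefficients, c₁ = (6, 3) and c₂ = (6, -6).
Hence T = (1, -3) ⊗ (0, 1) ⊗ (6, 3) + (3, -1) ⊗ (1, -1) ⊗ (6, -6), so rank(T) ≤ 2.
These bounds meet, so rank(T) = 2.
Check entry T[1,2,1] = -12: (1)·(1)·(6) + (3)·(-1)·(6) = -12.

rank(T) = 2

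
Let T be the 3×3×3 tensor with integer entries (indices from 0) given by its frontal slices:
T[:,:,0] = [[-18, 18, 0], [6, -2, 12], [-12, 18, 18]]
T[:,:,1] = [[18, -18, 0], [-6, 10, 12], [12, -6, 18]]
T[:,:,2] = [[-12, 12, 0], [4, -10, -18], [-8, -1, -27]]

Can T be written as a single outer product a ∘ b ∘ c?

No

The mode-3 unfolding of T (rows indexed by k, columns by (i,j) = (0,0), (0,1), (0,2), (1,0), (1,1), (1,2), (2,0), (2,1), (2,2)) is [[-18, 18, 0, 6, -2, 12, -12, 18, 18], [18, -18, 0, -6, 10, 12, 12, -6, 18], [-12, 12, 0, 4, -10, -18, -8, -1, -27]].
There the 2×2 minor on rows k ∈ {0, 1}, columns (i,j) ∈ {(0,0), (1,1)} is det [[-18, -2], [18, 10]] = -144 ≠ 0, so this unfolding has rank ≥ 2; CP rank is at least every unfolding rank, so rank(T) ≥ 2.
In particular rank(T) ≥ 2 > 1, so T is not rank-1.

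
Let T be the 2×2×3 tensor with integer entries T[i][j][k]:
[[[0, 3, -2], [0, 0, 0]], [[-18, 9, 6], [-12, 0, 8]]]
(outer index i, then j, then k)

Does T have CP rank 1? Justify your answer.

The mode-2 unfolding of T (rows indexed by j, columns by (i,k) = (0,0), (0,1), (0,2), (1,0), (1,1), (1,2)) is [[0, 3, -2, -18, 9, 6], [0, 0, 0, -12, 0, 8]].
There the 2×2 minor on rows j ∈ {0, 1}, columns (i,k) ∈ {(0,1), (1,0)} is det [[3, -18], [0, -12]] = -36 ≠ 0, so this unfolding has rank ≥ 2; CP rank is at least every unfolding rank, so rank(T) ≥ 2.
In particular rank(T) ≥ 2 > 1, so T is not rank-1.

No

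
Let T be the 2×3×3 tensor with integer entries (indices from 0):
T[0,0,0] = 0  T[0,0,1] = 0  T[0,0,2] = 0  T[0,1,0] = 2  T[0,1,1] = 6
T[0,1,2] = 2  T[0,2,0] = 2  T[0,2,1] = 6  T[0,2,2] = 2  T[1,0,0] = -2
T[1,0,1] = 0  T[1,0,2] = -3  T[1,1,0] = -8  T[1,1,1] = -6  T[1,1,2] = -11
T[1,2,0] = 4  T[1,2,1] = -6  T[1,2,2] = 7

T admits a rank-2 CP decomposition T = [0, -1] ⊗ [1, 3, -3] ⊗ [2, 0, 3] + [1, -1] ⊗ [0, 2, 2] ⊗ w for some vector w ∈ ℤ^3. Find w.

w = [1, 3, 1]

Subtract the known terms from T to get the rank-1 residual R = [1, -1] ⊗ [0, 2, 2] ⊗ w, so R[i,j,k] = a[i]·b[j]·w[k]. Pick indices with nonzero a[0]·b[1] = (1)·(2) = 2. Only the fibre through (0,1,·) is needed: R[0,1,:] = T[0,1,:] − Σₗ aₗ[0]bₗ[1]cₗ = [2, 6, 2] − (0)·(3)·[2, 0, 3] = [2, 6, 2]. Then w[k] = R[0,1,k] / 2 for each k, giving w = [2, 6, 2] / 2 = [1, 3, 1].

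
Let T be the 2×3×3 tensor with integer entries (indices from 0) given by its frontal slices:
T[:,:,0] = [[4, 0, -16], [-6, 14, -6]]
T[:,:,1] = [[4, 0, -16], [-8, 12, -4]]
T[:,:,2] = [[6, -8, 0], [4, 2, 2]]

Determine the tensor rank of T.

Lower bound: the mode-3 unfolding of T (rows indexed by k, columns by (i,j) = (0,0), (0,1), (0,2), (1,0), (1,1), (1,2)) is [[4, 0, -16, -6, 14, -6], [4, 0, -16, -8, 12, -4], [6, -8, 0, 4, 2, 2]].
There the 3×3 minor on rows k ∈ {0, 1, 2}, columns (i,j) ∈ {(0,0), (0,1), (1,0)} is det [[4, 0, -6], [4, 0, -8], [6, -8, 4]] = -64 ≠ 0, so this unfolding has rank ≥ 3; CP rank is at least every unfolding rank, so rank(T) ≥ 3. (Unfolding ranks only ever bound the CP rank from below — rank(T) can be strictly larger than all of them — so the matching upper bound has to come from an explicit 3-term decomposition.)
Upper bound: T is a sum of 3 rank-1 terms, T = [0, 1] ⊗ [1, 1, -1] ⊗ [2, 0, 4] + [1, 1] ⊗ [1, -2, 2] ⊗ [-4, -4, 2] + [2, -1] ⊗ [1, -1, -1] ⊗ [4, 4, 2] (written with every a and b primitive with positive leading entry and the scale carried by c; CP decompositions are not unique, and this one is verified by expanding entrywise), so rank(T) ≤ 3.
These bounds meet, so rank(T) = 3.

3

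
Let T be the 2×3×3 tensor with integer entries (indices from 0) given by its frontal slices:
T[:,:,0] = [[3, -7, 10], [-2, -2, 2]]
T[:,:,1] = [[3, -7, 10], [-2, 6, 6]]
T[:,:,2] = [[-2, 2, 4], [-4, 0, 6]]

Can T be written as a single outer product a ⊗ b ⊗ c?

No

The mode-3 unfolding of T (rows indexed by k, columns by (i,j) = (0,0), (0,1), (0,2), (1,0), (1,1), (1,2)) is [[3, -7, 10, -2, -2, 2], [3, -7, 10, -2, 6, 6], [-2, 2, 4, -4, 0, 6]].
There the 3×3 minor on rows k ∈ {0, 1, 2}, columns (i,j) ∈ {(0,0), (0,1), (1,1)} is det [[3, -7, -2], [3, -7, 6], [-2, 2, 0]] = 64 ≠ 0, so this unfolding has rank ≥ 3; CP rank is at least every unfolding rank, so rank(T) ≥ 3.
In particular rank(T) ≥ 3 > 1, so T is not rank-1.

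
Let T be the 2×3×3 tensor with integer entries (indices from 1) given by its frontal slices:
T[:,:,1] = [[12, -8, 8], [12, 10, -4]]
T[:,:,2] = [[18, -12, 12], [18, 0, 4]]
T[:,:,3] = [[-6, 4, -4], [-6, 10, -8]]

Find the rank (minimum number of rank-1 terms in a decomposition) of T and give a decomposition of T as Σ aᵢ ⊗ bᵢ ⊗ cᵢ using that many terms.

rank(T) = 2

Lower bound: the mode-2 unfolding of T (rows indexed by j, columns by (i,k) = (1,1), (1,2), (1,3), (2,1), (2,2), (2,3)) is [[12, 18, -6, 12, 18, -6], [-8, -12, 4, 10, 0, 10], [8, 12, -4, -4, 4, -8]].
There the 2×2 minor on rows j ∈ {1, 2}, columns (i,k) ∈ {(1,1), (2,1)} is det [[12, 12], [-8, 10]] = 216 ≠ 0, so this unfolding has rank ≥ 2; CP rank is at least every unfolding rank, so rank(T) ≥ 2. (Flattening ranks never certify an upper bound on CP rank; for that we must actually write T with 2 rank-1 terms.)
Upper bound — finding two terms. Write S_k = T[:,:,k] for the frontal slices: S₁ = [[12, -8, 8], [12, 10, -4]], S₂ = [[18, -12, 12], [18, 0, 4]], S₃ = [[-6, 4, -4], [-6, 10, -8]].
If T = a₁ ⊗ b₁ ⊗ c₁ + a₂ ⊗ b₂ ⊗ c₂ then each S_k = c₁[k]·a₁b₁ᵀ + c₂[k]·a₂b₂ᵀ. S₁ and S₂ are linearly independent, so a₁b₁ᵀ and a₂b₂ᵀ must span the same plane of matrices: they are the rank-1 matrices of the form x·S₁ + y·S₂.
The 2×2 minor of x·S₁ + y·S₂ on rows {1,2}, columns {1,2} is 216·x² + 468·xy + 216·y² = 36·(2·x + 3·y)(3·x + 2·y), vanishing at (x:y) = (3:-2) and (2:-3).
M₁ = 3·S₁ − 2·S₂ = [[0, 0, 0], [0, 30, -20]] = 10·[0, 1][0, 3, -2]ᵀ and M₂ = 2·S₁ − 3·S₂ = [[-30, 20, -20], [-30, 20, -20]] = (-10)·[1, 1][3, -2, 2]ᵀ, so take a₁ = [0, 1], b₁ = [0, 3, -2], a₂ = [1, 1], b₂ = [3, -2, 2].
Each slice is an integer combination of E₁ = a₁b₁ᵀ and E₂ = a₂b₂ᵀ: S₁ = 6·E₁ + 4·E₂, S₂ = 4·E₁ + 6·E₂, S₃ = 2·E₁ − 2·E₂; reading off coefficients, c₁ = [6, 4, 2] and c₂ = [4, 6, -2].
Hence T = [0, 1] ⊗ [0, 3, -2] ⊗ [6, 4, 2] + [1, 1] ⊗ [3, -2, 2] ⊗ [4, 6, -2], so rank(T) ≤ 2.
These bounds meet, so rank(T) = 2.
Check entry T[2,3,1] = -4: (1)·(-2)·(6) + (1)·(2)·(4) = -4.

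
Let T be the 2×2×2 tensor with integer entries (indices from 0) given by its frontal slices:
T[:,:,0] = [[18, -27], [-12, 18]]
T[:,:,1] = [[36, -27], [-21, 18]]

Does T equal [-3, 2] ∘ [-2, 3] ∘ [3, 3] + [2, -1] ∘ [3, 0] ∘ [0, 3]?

Reconstruct entrywise from the claimed factors. For example, T[1,0,1] = -21 and Σₗ aₗ[1]bₗ[0]cₗ[1] = (2)·(-2)·(3) + (-1)·(3)·(3) = -21; checking all 8 entries, every one matches. The claim holds.

Yes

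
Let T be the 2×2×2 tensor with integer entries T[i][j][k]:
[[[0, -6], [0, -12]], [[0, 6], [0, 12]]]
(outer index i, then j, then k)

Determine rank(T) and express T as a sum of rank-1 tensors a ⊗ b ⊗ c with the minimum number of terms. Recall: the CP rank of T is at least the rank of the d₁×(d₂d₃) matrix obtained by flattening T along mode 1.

Lower bound: T ≠ 0 (e.g. T[0,0,1] = -6), so rank(T) ≥ 1.
Upper bound: if T = a ⊗ b ⊗ c then every fibre of T is a multiple of the corresponding factor, so read the factors off the fibres through the nonzero entry T[0,0,1] = -6.
The mode-1 fibre T[:,0,1] = [-6, 6] gives a = [1, -1] (primitive direction); the mode-2 fibre T[0,:,1] = [-6, -12] gives b = [1, 2]; then c[k] = T[0,0,k] / (a[0]·b[0]) = [0, -6] / 1 = [0, -6].
Expanding [1, -1] ⊗ [1, 2] ⊗ [0, -6] reproduces all 8 entries of T, so T = [1, -1] ⊗ [1, 2] ⊗ [0, -6] and rank(T) ≤ 1.
These bounds meet, so rank(T) = 1.
Check entry T[0,1,0] = 0: (1)·(2)·(0) = 0.

rank(T) = 1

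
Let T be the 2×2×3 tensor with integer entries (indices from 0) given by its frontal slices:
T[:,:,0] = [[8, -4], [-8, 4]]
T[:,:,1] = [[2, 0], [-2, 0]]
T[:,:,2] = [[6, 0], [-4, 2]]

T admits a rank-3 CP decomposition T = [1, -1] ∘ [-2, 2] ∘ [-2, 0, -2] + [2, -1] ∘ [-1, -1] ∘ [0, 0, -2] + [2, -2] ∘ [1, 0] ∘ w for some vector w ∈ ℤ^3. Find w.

w = [2, 1, -1]

Subtract the known terms from T to get the rank-1 residual R = [2, -2] ∘ [1, 0] ∘ w, so R[i,j,k] = a[i]·b[j]·w[k]. Pick indices with nonzero a[0]·b[0] = (2)·(1) = 2. Only the fibre through (0,0,·) is needed: R[0,0,:] = T[0,0,:] − Σₗ aₗ[0]bₗ[0]cₗ = [8, 2, 6] − (1)·(-2)·[-2, 0, -2] − (2)·(-1)·[0, 0, -2] = [4, 2, -2]. Then w[k] = R[0,0,k] / 2 for each k, giving w = [4, 2, -2] / 2 = [2, 1, -1].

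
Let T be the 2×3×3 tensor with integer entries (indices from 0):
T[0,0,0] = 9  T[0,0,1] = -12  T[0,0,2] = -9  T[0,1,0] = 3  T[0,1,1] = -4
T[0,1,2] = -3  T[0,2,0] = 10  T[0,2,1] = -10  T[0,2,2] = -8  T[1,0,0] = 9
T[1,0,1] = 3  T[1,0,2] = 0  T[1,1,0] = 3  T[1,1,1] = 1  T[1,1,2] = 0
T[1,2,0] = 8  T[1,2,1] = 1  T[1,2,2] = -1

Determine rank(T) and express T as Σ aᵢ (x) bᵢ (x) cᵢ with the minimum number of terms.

rank(T) = 2

Lower bound: the mode-3 unfolding of T (rows indexed by k, columns by (i,j) = (0,0), (0,1), (0,2), (1,0), (1,1), (1,2)) is [[9, 3, 10, 9, 3, 8], [-12, -4, -10, 3, 1, 1], [-9, -3, -8, 0, 0, -1]].
There the 2×2 minor on rows k ∈ {0, 1}, columns (i,j) ∈ {(0,0), (0,2)} is det [[9, 10], [-12, -10]] = 30 ≠ 0, so this unfolding has rank ≥ 2; CP rank is at least every unfolding rank, so rank(T) ≥ 2. (This is only a lower bound: in general the CP rank may exceed every unfolding rank, so we still need to exhibit 2 rank-1 terms summing to T.)
Upper bound — finding two terms. Write S_k = T[:,:,k] for the frontal slices: S₀ = [[9, 3, 10], [9, 3, 8]], S₁ = [[-12, -4, -10], [3, 1, 1]], S₂ = [[-9, -3, -8], [0, 0, -1]].
If T = a₁ (x) b₁ (x) c₁ + a₂ (x) b₂ (x) c₂ then each S_k = c₁[k]·a₁b₁ᵀ + c₂[k]·a₂b₂ᵀ. S₀ and S₁ are linearly independent, so a₁b₁ᵀ and a₂b₂ᵀ must span the same plane of matrices: they are the rank-1 matrices of the form x·S₀ + y·S₁.
The 2×2 minor of x·S₀ + y·S₁ on rows {0,1}, columns {0,2} is −18·x² − 27·xy + 18·y² = (-9)·(x + 2·y)(2·x − y), vanishing at (x:y) = (2:-1) and (1:2).
M₁ = 2·S₀ − S₁ = [[30, 10, 30], [15, 5, 15]] = 5·[2, 1][3, 1, 3]ᵀ and M₂ = S₀ + 2·S₁ = [[-15, -5, -10], [15, 5, 10]] = (-5)·[1, -1][3, 1, 2]ᵀ, so take a₁ = [2, 1], b₁ = [3, 1, 3], a₂ = [1, -1], b₂ = [3, 1, 2].
Each slice is an integer combination of E₁ = a₁b₁ᵀ and E₂ = a₂b₂ᵀ: S₀ = 2·E₁ − E₂, S₁ = −E₁ − 2·E₂, S₂ = −E₁ − E₂; reading off coefficients, c₁ = [2, -1, -1] and c₂ = [-1, -2, -1].
Hence T = [2, 1] (x) [3, 1, 3] (x) [2, -1, -1] + [1, -1] (x) [3, 1, 2] (x) [-1, -2, -1], so rank(T) ≤ 2.
These bounds meet, so rank(T) = 2.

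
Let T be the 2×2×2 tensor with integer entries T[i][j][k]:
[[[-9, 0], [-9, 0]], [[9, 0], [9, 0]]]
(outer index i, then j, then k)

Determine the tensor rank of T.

Lower bound: T ≠ 0 (e.g. T[0,0,0] = -9), so rank(T) ≥ 1.
Upper bound: if T = a ⊗ b ⊗ c then every fibre of T is a multiple of the corresponding factor, so read the factors off the fibres through the nonzero entry T[0,0,0] = -9.
The mode-1 fibre T[:,0,0] = [-9, 9] gives a = [1, -1] (primitive direction); the mode-2 fibre T[0,:,0] = [-9, -9] gives b = [1, 1]; then c[k] = T[0,0,k] / (a[0]·b[0]) = [-9, 0] / 1 = [-9, 0].
Expanding [1, -1] ⊗ [1, 1] ⊗ [-9, 0] reproduces all 8 entries of T, so T = [1, -1] ⊗ [1, 1] ⊗ [-9, 0] and rank(T) ≤ 1.
These bounds meet, so rank(T) = 1.

1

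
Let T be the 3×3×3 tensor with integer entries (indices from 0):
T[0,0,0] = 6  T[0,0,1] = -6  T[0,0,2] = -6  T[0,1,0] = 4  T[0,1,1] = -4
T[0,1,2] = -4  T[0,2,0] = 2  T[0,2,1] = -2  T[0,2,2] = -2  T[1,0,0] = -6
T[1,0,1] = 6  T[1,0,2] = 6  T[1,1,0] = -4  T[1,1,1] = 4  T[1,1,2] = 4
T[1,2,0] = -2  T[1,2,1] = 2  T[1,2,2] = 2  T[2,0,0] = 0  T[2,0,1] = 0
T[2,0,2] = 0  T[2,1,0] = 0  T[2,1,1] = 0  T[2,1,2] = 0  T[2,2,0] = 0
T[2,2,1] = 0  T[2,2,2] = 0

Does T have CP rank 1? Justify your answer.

Yes

If T = a ⊗ b ⊗ c then every fibre of T is a multiple of the corresponding factor, so read the factors off the fibres through the nonzero entry T[0,0,0] = 6.
The mode-1 fibre T[:,0,0] = [6, -6, 0] gives a = [1, -1, 0] (primitive direction); the mode-2 fibre T[0,:,0] = [6, 4, 2] gives b = [3, 2, 1]; then c[k] = T[0,0,k] / (a[0]·b[0]) = [6, -6, -6] / 3 = [2, -2, -2].
Expanding [1, -1, 0] ⊗ [3, 2, 1] ⊗ [2, -2, -2] reproduces all 27 entries of T, so T = [1, -1, 0] ⊗ [3, 2, 1] ⊗ [2, -2, -2] and rank(T) ≤ 1.
Equivalently every frontal slice T[:,:,k] is c[k] times the rank-1 matrix [1, -1, 0] ⊗ [3, 2, 1]. So T has rank 1 (it is nonzero).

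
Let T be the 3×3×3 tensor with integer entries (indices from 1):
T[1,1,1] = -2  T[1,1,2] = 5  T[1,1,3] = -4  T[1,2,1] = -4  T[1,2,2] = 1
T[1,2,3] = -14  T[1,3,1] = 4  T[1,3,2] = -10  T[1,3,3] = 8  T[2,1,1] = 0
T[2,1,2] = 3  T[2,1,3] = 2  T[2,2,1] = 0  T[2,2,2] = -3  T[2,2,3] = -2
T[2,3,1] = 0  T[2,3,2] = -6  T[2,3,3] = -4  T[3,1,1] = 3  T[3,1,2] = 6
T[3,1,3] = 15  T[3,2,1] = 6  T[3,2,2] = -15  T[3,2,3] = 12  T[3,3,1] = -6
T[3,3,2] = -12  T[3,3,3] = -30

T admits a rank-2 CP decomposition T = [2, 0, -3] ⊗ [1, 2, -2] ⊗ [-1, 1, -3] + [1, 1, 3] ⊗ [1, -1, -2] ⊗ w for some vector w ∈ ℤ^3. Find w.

w = [0, 3, 2]

Subtract the known terms from T to get the rank-1 residual R = [1, 1, 3] ⊗ [1, -1, -2] ⊗ w, so R[i,j,k] = a[i]·b[j]·w[k]. Pick indices with nonzero a[1]·b[1] = (1)·(1) = 1. Only the fibre through (1,1,·) is needed: R[1,1,:] = T[1,1,:] − Σₗ aₗ[1]bₗ[1]cₗ = [-2, 5, -4] − (2)·(1)·[-1, 1, -3] = [0, 3, 2]. Then w[k] = R[1,1,k] / 1 for each k, giving w = [0, 3, 2] / 1 = [0, 3, 2].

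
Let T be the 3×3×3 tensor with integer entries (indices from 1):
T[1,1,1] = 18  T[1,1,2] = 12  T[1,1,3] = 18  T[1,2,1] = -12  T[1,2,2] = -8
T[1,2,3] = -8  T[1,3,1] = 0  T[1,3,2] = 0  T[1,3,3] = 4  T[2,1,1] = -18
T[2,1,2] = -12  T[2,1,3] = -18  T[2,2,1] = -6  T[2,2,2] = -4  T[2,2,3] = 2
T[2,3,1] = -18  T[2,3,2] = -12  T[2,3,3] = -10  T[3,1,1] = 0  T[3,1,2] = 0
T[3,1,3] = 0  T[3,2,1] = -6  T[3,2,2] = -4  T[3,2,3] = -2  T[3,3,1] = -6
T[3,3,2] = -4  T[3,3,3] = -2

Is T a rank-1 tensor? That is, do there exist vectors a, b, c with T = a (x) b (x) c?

No

The mode-3 unfolding of T (rows indexed by k, columns by (i,j) = (1,1), (1,2), (1,3), (2,1), (2,2), (2,3), (3,1), (3,2), (3,3)) is [[18, -12, 0, -18, -6, -18, 0, -6, -6], [12, -8, 0, -12, -4, -12, 0, -4, -4], [18, -8, 4, -18, 2, -10, 0, -2, -2]].
There the 2×2 minor on rows k ∈ {1, 3}, columns (i,j) ∈ {(1,1), (1,2)} is det [[18, -12], [18, -8]] = 72 ≠ 0, so this unfolding has rank ≥ 2; CP rank is at least every unfolding rank, so rank(T) ≥ 2.
In particular rank(T) ≥ 2 > 1, so T is not rank-1.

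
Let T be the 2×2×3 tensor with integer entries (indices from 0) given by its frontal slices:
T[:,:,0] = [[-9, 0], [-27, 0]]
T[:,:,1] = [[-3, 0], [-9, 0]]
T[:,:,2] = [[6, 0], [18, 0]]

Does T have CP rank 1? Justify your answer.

The mode-1 fibre T[:,0,0] = [-9, -27] gives a = [1, 3] (primitive direction); the mode-2 fibre T[0,:,0] = [-9, 0] gives b = [1, 0]; then c[k] = T[0,0,k] / (a[0]·b[0]) = [-9, -3, 6] / 1 = [-9, -3, 6].
Expanding [1, 3] ⊗ [1, 0] ⊗ [-9, -3, 6] reproduces all 12 entries of T, so T = [1, 3] ⊗ [1, 0] ⊗ [-9, -3, 6] and rank(T) ≤ 1.
Equivalently every frontal slice T[:,:,k] is c[k] times the rank-1 matrix [1, 3] ⊗ [1, 0]. So T has rank 1 (it is nonzero).

Yes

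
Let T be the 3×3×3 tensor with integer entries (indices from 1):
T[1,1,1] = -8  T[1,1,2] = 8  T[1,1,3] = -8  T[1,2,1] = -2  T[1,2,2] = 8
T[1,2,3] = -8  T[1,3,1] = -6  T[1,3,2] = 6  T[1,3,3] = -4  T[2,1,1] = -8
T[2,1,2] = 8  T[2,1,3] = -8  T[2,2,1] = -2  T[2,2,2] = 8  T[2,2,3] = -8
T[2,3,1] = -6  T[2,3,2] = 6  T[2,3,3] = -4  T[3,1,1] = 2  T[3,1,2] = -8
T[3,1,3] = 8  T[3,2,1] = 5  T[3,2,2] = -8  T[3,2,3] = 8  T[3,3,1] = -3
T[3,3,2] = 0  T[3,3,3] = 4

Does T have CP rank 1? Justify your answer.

The mode-2 unfolding of T (rows indexed by j, columns by (i,k) = (1,1), (1,2), (1,3), (2,1), (2,2), (2,3), (3,1), (3,2), (3,3)) is [[-8, 8, -8, -8, 8, -8, 2, -8, 8], [-2, 8, -8, -2, 8, -8, 5, -8, 8], [-6, 6, -4, -6, 6, -4, -3, 0, 4]].
There the 3×3 minor on rows j ∈ {1, 2, 3}, columns (i,k) ∈ {(1,1), (1,2), (1,3)} is det [[-8, 8, -8], [-2, 8, -8], [-6, 6, -4]] = -96 ≠ 0, so this unfolding has rank ≥ 3; CP rank is at least every unfolding rank, so rank(T) ≥ 3.
In particular rank(T) ≥ 3 > 1, so T is not rank-1.

No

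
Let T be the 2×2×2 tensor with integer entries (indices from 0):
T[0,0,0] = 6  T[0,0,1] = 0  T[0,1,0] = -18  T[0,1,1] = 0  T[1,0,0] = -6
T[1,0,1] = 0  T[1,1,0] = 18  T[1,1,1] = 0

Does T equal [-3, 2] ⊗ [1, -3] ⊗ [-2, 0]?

No

Reconstruct entry (1,0,0) from the claimed factors: Σₗ aₗ[1]bₗ[0]cₗ[0] = (2)·(1)·(-2) = -4, but T[1,0,0] = -6. The claim is false.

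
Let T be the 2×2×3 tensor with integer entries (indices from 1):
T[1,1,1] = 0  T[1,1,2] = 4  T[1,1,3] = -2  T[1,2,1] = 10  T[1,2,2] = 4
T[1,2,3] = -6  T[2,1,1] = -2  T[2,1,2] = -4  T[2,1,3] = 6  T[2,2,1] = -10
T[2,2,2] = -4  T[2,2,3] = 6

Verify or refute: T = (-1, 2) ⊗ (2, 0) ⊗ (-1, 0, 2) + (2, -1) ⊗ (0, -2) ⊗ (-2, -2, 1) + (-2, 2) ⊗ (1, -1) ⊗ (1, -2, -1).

No

Reconstruct entry (2,2,1) from the claimed factors: Σₗ aₗ[2]bₗ[2]cₗ[1] = (2)·(0)·(-1) + (-1)·(-2)·(-2) + (2)·(-1)·(1) = -6, but T[2,2,1] = -10. The claim is false.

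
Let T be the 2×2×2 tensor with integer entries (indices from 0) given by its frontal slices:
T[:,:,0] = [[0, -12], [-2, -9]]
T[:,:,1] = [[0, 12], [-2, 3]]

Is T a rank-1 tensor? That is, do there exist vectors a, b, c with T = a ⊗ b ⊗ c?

The mode-2 unfolding of T (rows indexed by j, columns by (i,k) = (0,0), (0,1), (1,0), (1,1)) is [[0, 0, -2, -2], [-12, 12, -9, 3]].
There the 2×2 minor on rows j ∈ {0, 1}, columns (i,k) ∈ {(0,0), (1,0)} is det [[0, -2], [-12, -9]] = -24 ≠ 0, so this unfolding has rank ≥ 2; CP rank is at least every unfolding rank, so rank(T) ≥ 2.
In particular rank(T) ≥ 2 > 1, so T is not rank-1.

No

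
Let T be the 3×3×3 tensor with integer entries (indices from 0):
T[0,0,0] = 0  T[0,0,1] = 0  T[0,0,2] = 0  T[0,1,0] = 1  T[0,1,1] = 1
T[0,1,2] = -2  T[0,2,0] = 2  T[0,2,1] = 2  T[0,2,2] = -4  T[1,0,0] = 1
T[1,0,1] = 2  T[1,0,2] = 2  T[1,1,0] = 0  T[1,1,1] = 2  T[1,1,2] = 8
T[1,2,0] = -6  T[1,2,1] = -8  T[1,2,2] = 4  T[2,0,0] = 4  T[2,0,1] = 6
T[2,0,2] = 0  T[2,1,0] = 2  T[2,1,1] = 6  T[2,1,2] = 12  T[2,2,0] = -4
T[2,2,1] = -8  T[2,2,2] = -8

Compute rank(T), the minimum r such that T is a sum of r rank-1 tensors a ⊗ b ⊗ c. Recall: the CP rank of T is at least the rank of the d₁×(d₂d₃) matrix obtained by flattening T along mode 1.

3

Lower bound: the mode-1 unfolding of T (rows indexed by i, columns by (j,k) = (0,0), (0,1), (0,2), (1,0), (1,1), (1,2), (2,0), (2,1), (2,2)) is [[0, 0, 0, 1, 1, -2, 2, 2, -4], [1, 2, 2, 0, 2, 8, -6, -8, 4], [4, 6, 0, 2, 6, 12, -4, -8, -8]].
There the 3×3 minor on rows i ∈ {0, 1, 2}, columns (j,k) ∈ {(0,0), (0,1), (1,0)} is det [[0, 0, 1], [1, 2, 0], [4, 6, 2]] = -2 ≠ 0, so this unfolding has rank ≥ 3; CP rank is at least every unfolding rank, so rank(T) ≥ 3. (Unfolding ranks only ever bound the CP rank from below — rank(T) can be strictly larger than all of them — so the matching upper bound has to come from an explicit 3-term decomposition.)
Upper bound: T is a sum of 3 rank-1 terms, T = [0, 0, 1] ⊗ [2, -1, 2] ⊗ [1, 1, -2] + [0, 1, 2] ⊗ [1, 2, -2] ⊗ [1, 2, 2] + [1, -2, -1] ⊗ [0, 1, 2] ⊗ [1, 1, -2] (one valid choice — decompositions are not unique — normalised so each a, b is primitive with positive first nonzero entry; check it by expanding all entries), so rank(T) ≤ 3.
These bounds meet, so rank(T) = 3.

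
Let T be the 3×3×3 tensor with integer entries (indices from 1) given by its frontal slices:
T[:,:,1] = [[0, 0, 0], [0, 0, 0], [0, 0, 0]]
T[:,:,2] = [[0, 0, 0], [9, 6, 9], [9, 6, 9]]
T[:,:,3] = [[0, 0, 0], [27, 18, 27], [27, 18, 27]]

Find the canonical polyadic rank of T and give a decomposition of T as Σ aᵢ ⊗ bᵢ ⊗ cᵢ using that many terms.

rank(T) = 1

Lower bound: T ≠ 0 (e.g. T[2,1,2] = 9), so rank(T) ≥ 1.
Upper bound: if T = a ⊗ b ⊗ c then every fibre of T is a multiple of the corresponding factor, so read the factors off the fibres through the nonzero entry T[2,1,2] = 9.
The mode-1 fibre T[:,1,2] = [0, 9, 9] gives a = (0, 1, 1) (primitive direction); the mode-2 fibre T[2,:,2] = [9, 6, 9] gives b = (3, 2, 3); then c[k] = T[2,1,k] / (a[2]·b[1]) = [0, 9, 27] / 3 = (0, 3, 9).
Expanding (0, 1, 1) ⊗ (3, 2, 3) ⊗ (0, 3, 9) reproduces all 27 entries of T, so T = (0, 1, 1) ⊗ (3, 2, 3) ⊗ (0, 3, 9) and rank(T) ≤ 1.
These bounds meet, so rank(T) = 1.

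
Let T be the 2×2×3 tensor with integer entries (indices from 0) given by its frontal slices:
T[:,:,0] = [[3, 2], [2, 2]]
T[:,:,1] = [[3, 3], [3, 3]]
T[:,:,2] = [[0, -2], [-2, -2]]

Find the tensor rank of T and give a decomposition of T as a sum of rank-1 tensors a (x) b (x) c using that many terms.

Lower bound: in the mode-3 unfolding of T (rows indexed by k, columns by (i,j)) the 2×2 minor on rows k ∈ {0, 1}, columns (i,j) ∈ {(0,0), (0,1)} is det [[3, 2], [3, 3]] = 3 ≠ 0, so that unfolding has rank ≥ 2 and hence rank(T) ≥ 2 (CP rank is at least every unfolding rank, though it can be larger).
Upper bound: with S_k = T[:,:,k], the two rank-1 terms a₁b₁ᵀ, a₂b₂ᵀ are the rank-1 members of the pencil x·S₀ + y·S₁.
det(x·S₀ + y·S₁) is 2·x² + 3·xy = (2·x + 3·y)(x), vanishing at (x:y) = (3:-2) and (0:1).
M₁ = 3·S₀ − 2·S₁ = [[3, 0], [0, 0]] = 3·[1, 0][1, 0]ᵀ and M₂ = S₁ = [[3, 3], [3, 3]] = 3·[1, 1][1, 1]ᵀ, so take a₁ = [1, 0], b₁ = [1, 0], a₂ = [1, 1], b₂ = [1, 1].
Each slice is an integer combination of E₁ = a₁b₁ᵀ and E₂ = a₂b₂ᵀ: S₀ = E₁ + 2·E₂, S₁ = 3·E₂, S₂ = 2·E₁ − 2·E₂; reading off coefficients, c₁ = [1, 0, 2] and c₂ = [2, 3, -2].
Hence T = [1, 0] (x) [1, 0] (x) [1, 0, 2] + [1, 1] (x) [1, 1] (x) [2, 3, -2], so rank(T) ≤ 2.
These bounds meet, so rank(T) = 2.

rank(T) = 2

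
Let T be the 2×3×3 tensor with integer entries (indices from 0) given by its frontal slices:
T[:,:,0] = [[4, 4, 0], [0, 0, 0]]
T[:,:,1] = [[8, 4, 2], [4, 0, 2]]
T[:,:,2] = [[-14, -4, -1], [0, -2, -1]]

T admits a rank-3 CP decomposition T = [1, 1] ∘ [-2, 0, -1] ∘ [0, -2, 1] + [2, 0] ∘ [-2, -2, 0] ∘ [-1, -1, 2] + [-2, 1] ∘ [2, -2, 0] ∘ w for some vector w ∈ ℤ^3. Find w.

w = [0, 0, 1]

Subtract the known terms from T to get the rank-1 residual R = [-2, 1] ∘ [2, -2, 0] ∘ w, so R[i,j,k] = a[i]·b[j]·w[k]. Pick indices with nonzero a[0]·b[0] = (-2)·(2) = -4. Only the fibre through (0,0,·) is needed: R[0,0,:] = T[0,0,:] − Σₗ aₗ[0]bₗ[0]cₗ = [4, 8, -14] − (1)·(-2)·[0, -2, 1] − (2)·(-2)·[-1, -1, 2] = [0, 0, -4]. Then w[k] = R[0,0,k] / -4 for each k, giving w = [0, 0, -4] / -4 = [0, 0, 1].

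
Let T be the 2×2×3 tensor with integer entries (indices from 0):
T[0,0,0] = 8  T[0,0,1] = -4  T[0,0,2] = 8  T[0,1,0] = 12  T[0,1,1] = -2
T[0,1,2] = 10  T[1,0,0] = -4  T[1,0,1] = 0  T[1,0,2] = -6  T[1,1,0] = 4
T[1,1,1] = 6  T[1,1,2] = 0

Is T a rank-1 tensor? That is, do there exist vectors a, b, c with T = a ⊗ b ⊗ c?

No

The mode-3 unfolding of T (rows indexed by k, columns by (i,j) = (0,0), (0,1), (1,0), (1,1)) is [[8, 12, -4, 4], [-4, -2, 0, 6], [8, 10, -6, 0]].
There the 3×3 minor on rows k ∈ {0, 1, 2}, columns (i,j) ∈ {(0,0), (0,1), (1,0)} is det [[8, 12, -4], [-4, -2, 0], [8, 10, -6]] = -96 ≠ 0, so this unfolding has rank ≥ 3; CP rank is at least every unfolding rank, so rank(T) ≥ 3.
In particular rank(T) ≥ 3 > 1, so T is not rank-1.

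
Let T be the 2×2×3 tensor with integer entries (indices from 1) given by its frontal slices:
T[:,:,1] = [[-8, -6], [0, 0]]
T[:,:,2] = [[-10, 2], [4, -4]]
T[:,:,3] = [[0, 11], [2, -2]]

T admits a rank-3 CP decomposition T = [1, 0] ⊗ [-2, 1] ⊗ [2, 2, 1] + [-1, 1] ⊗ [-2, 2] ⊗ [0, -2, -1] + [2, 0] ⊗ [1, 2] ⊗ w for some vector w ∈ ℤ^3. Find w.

Subtract the known terms from T to get the rank-1 residual R = [2, 0] ⊗ [1, 2] ⊗ w, so R[i,j,k] = a[i]·b[j]·w[k]. Pick indices with nonzero a[1]·b[1] = (2)·(1) = 2. Only the fibre through (1,1,·) is needed: R[1,1,:] = T[1,1,:] − Σₗ aₗ[1]bₗ[1]cₗ = [-8, -10, 0] − (1)·(-2)·[2, 2, 1] − (-1)·(-2)·[0, -2, -1] = [-4, -2, 4]. Then w[k] = R[1,1,k] / 2 for each k, giving w = [-4, -2, 4] / 2 = [-2, -1, 2].

w = [-2, -1, 2]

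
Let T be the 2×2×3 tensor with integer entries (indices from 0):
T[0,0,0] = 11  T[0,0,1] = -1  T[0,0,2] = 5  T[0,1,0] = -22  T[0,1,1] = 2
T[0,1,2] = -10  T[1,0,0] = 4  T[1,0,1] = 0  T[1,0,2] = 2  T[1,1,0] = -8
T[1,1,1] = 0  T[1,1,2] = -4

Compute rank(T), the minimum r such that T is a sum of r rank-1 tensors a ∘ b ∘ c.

Lower bound: the mode-1 unfolding of T (rows indexed by i, columns by (j,k) = (0,0), (0,1), (0,2), (1,0), (1,1), (1,2)) is [[11, -1, 5, -22, 2, -10], [4, 0, 2, -8, 0, -4]].
There the 2×2 minor on rows i ∈ {0, 1}, columns (j,k) ∈ {(0,0), (0,1)} is det [[11, -1], [4, 0]] = 4 ≠ 0, so this unfolding has rank ≥ 2; CP rank is at least every unfolding rank, so rank(T) ≥ 2. (Unfolding ranks only ever bound the CP rank from below — rank(T) can be strictly larger than all of them — so the matching upper bound has to come from an explicit 2-term decomposition.)
Upper bound — finding two terms. Every mode-2 slice of T is a multiple of one matrix: T[:,j,:] = b[j]·M with b = [1, -2] and M = [[11, -1, 5], [4, 0, 2]] (rows indexed by i, columns by k). So it suffices to write M as a sum of two rank-1 matrices.
Splitting M by its rows (i = 0, 1), M = [1, 0][11, -1, 5]ᵀ + [0, 1][4, 0, 2]ᵀ.
Hence T = [1, 0] ∘ [1, -2] ∘ [11, -1, 5] + [0, 1] ∘ [1, -2] ∘ [4, 0, 2], so rank(T) ≤ 2.
These bounds meet, so rank(T) = 2.

2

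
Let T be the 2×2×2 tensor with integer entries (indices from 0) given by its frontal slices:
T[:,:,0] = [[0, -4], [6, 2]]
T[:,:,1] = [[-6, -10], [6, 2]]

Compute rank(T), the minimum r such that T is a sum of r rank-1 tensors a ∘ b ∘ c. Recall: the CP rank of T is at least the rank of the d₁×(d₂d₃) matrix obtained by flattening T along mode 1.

Lower bound: the mode-3 unfolding of T (rows indexed by k, columns by (i,j) = (0,0), (0,1), (1,0), (1,1)) is [[0, -4, 6, 2], [-6, -10, 6, 2]].
There the 2×2 minor on rows k ∈ {0, 1}, columns (i,j) ∈ {(0,0), (0,1)} is det [[0, -4], [-6, -10]] = -24 ≠ 0, so this unfolding has rank ≥ 2; CP rank is at least every unfolding rank, so rank(T) ≥ 2. (Unfolding ranks only ever bound the CP rank from below — rank(T) can be strictly larger than all of them — so the matching upper bound has to come from an explicit 2-term decomposition.)
Upper bound — finding two terms. Write S_k = T[:,:,k] for the frontal slices: S₀ = [[0, -4], [6, 2]], S₁ = [[-6, -10], [6, 2]].
If T = a₁ ∘ b₁ ∘ c₁ + a₂ ∘ b₂ ∘ c₂ then each S_k = c₁[k]·a₁b₁ᵀ + c₂[k]·a₂b₂ᵀ. S₀ and S₁ are linearly independent, so a₁b₁ᵀ and a₂b₂ᵀ must span the same plane of matrices: they are the rank-1 matrices of the form x·S₀ + y·S₁.
det(x·S₀ + y·S₁) is 24·x² + 72·xy + 48·y² = 24·(x + 2·y)(x + y), vanishing at (x:y) = (2:-1) and (1:-1).
M₁ = 2·S₀ − S₁ = [[6, 2], [6, 2]] = 2·[1, 1][3, 1]ᵀ and M₂ = S₀ − S₁ = [[6, 6], [0, 0]] = 6·[1, 0][1, 1]ᵀ, so take a₁ = [1, 1], b₁ = [3, 1], a₂ = [1, 0], b₂ = [1, 1].
Each slice is an integer combination of E₁ = a₁b₁ᵀ and E₂ = a₂b₂ᵀ: S₀ = 2·E₁ − 6·E₂, S₁ = 2·E₁ − 12·E₂; reading off coefficients, c₁ = [2, 2] and c₂ = [-6, -12].
Hence T = [1, 1] ∘ [3, 1] ∘ [2, 2] + [1, 0] ∘ [1, 1] ∘ [-6, -12], so rank(T) ≤ 2.
These bounds meet, so rank(T) = 2.

2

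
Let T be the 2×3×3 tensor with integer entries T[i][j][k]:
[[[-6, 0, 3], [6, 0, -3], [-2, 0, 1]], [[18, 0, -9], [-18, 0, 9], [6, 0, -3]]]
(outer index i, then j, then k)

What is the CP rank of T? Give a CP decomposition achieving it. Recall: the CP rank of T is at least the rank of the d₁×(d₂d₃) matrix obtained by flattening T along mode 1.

rank(T) = 1

Lower bound: T ≠ 0 (e.g. T[0,0,0] = -6), so rank(T) ≥ 1.
Upper bound: if T = a ⊗ b ⊗ c then every fibre of T is a multiple of the corresponding factor, so read the factors off the fibres through the nonzero entry T[0,0,0] = -6.
The mode-1 fibre T[:,0,0] = [-6, 18] gives a = (1, -3) (primitive direction); the mode-2 fibre T[0,:,0] = [-6, 6, -2] gives b = (3, -3, 1); then c[k] = T[0,0,k] / (a[0]·b[0]) = [-6, 0, 3] / 3 = (-2, 0, 1).
Expanding (1, -3) ⊗ (3, -3, 1) ⊗ (-2, 0, 1) reproduces all 18 entries of T, so T = (1, -3) ⊗ (3, -3, 1) ⊗ (-2, 0, 1) and rank(T) ≤ 1.
These bounds meet, so rank(T) = 1.
Check entry T[1,0,0] = 18: (-3)·(3)·(-2) = 18.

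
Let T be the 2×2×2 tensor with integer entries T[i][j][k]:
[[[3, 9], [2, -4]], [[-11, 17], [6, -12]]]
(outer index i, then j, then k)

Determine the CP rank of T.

Lower bound: in the mode-1 unfolding of T (rows indexed by i, columns by (j,k)) the 2×2 minor on rows i ∈ {0, 1}, columns (j,k) ∈ {(0,0), (0,1)} is det [[3, 9], [-11, 17]] = 150 ≠ 0, so that unfolding has rank ≥ 2 and hence rank(T) ≥ 2 (CP rank is at least every unfolding rank, though it can be larger).
Upper bound: with S_k = T[:,:,k], the two rank-1 terms a₁b₁ᵀ, a₂b₂ᵀ are the rank-1 members of the pencil x·S₀ + y·S₁.
det(x·S₀ + y·S₁) is 40·x² − 60·xy − 40·y² = 20·(x − 2·y)(2·x + y), vanishing at (x:y) = (2:1) and (1:-2).
M₁ = 2·S₀ + S₁ = [[15, 0], [-5, 0]] = 5·[3, -1][1, 0]ᵀ and M₂ = S₀ − 2·S₁ = [[-15, 10], [-45, 30]] = (-5)·[1, 3][3, -2]ᵀ, so take a₁ = [3, -1], b₁ = [1, 0], a₂ = [1, 3], b₂ = [3, -2].
Each slice is an integer combination of E₁ = a₁b₁ᵀ and E₂ = a₂b₂ᵀ: S₀ = 2·E₁ − E₂, S₁ = E₁ + 2·E₂; reading off coefficients, c₁ = [2, 1] and c₂ = [-1, 2].
Hence T = [3, -1] ⊗ [1, 0] ⊗ [2, 1] + [1, 3] ⊗ [3, -2] ⊗ [-1, 2], so rank(T) ≤ 2.
These bounds meet, so rank(T) = 2.

2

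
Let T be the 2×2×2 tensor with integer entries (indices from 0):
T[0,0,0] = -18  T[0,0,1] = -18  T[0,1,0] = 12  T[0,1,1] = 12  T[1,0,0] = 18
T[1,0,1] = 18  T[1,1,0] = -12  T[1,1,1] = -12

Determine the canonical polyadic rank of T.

Lower bound: T ≠ 0 (e.g. T[0,0,0] = -18), so rank(T) ≥ 1.
Upper bound: the mode-1 fibre T[:,0,0] = [-18, 18] gives a = (1, -1) (primitive direction); the mode-2 fibre T[0,:,0] = [-18, 12] gives b = (3, -2); then c[k] = T[0,0,k] / (a[0]·b[0]) = [-18, -18] / 3 = (-6, -6).
Expanding (1, -1) (x) (3, -2) (x) (-6, -6) reproduces all 8 entries of T, so T = (1, -1) (x) (3, -2) (x) (-6, -6) and rank(T) ≤ 1.
These bounds meet, so rank(T) = 1.

1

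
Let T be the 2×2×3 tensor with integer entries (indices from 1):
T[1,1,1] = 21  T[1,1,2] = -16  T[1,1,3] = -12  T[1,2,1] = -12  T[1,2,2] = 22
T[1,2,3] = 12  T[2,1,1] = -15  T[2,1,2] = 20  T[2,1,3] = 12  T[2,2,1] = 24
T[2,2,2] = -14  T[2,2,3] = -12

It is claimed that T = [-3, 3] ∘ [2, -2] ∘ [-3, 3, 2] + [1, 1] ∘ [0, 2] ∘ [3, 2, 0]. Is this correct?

Reconstruct entry (1,1,1) from the claimed factors: Σₗ aₗ[1]bₗ[1]cₗ[1] = (-3)·(2)·(-3) + (1)·(0)·(3) = 18, but T[1,1,1] = 21. The claim is false.

No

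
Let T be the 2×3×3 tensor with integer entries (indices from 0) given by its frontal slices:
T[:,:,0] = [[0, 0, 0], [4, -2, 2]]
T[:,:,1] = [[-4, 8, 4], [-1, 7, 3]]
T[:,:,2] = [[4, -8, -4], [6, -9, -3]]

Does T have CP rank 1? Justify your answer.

The mode-3 unfolding of T (rows indexed by k, columns by (i,j) = (0,0), (0,1), (0,2), (1,0), (1,1), (1,2)) is [[0, 0, 0, 4, -2, 2], [-4, 8, 4, -1, 7, 3], [4, -8, -4, 6, -9, -3]].
There the 3×3 minor on rows k ∈ {0, 1, 2}, columns (i,j) ∈ {(0,0), (1,0), (1,1)} is det [[0, 4, -2], [-4, -1, 7], [4, 6, -9]] = 8 ≠ 0, so this unfolding has rank ≥ 3; CP rank is at least every unfolding rank, so rank(T) ≥ 3.
In particular rank(T) ≥ 3 > 1, so T is not rank-1.

No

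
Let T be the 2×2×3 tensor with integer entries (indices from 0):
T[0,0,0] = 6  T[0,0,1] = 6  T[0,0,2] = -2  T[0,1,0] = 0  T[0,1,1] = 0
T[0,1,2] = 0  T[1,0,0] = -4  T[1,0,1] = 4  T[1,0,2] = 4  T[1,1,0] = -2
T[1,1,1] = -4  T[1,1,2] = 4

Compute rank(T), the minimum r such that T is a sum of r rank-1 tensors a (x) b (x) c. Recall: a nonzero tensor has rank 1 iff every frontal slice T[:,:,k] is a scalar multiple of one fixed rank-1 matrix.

3

Lower bound: in the mode-3 unfolding of T (rows indexed by k, columns by (i,j)) the 3×3 minor on rows k ∈ {0, 1, 2}, columns (i,j) ∈ {(0,0), (1,0), (1,1)} is det [[6, -4, -2], [6, 4, -4], [-2, 4, 4]] = 192 ≠ 0, so that unfolding has rank ≥ 3 and hence rank(T) ≥ 3 (CP rank is at least every unfolding rank, though it can be larger).
Upper bound: T is a sum of 3 rank-1 terms, T = [0, 1] (x) [0, 1] (x) [-2, -4, 4] + [1, 0] (x) [1, 0] (x) [8, 4, -4] + [1, 2] (x) [1, 0] (x) [-2, 2, 2] (written with every a and b primitive with positive leading entry and the scale carried by c; CP decompositions are not unique, and this one is verified by expanding entrywise), so rank(T) ≤ 3.
These bounds meet, so rank(T) = 3.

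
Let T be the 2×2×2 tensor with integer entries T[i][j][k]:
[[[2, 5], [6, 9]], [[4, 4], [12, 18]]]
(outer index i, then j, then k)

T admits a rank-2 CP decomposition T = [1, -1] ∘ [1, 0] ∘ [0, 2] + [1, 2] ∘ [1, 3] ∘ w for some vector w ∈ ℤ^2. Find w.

w = [2, 3]

Subtract the known terms from T to get the rank-1 residual R = [1, 2] ∘ [1, 3] ∘ w, so R[i,j,k] = a[i]·b[j]·w[k]. Pick indices with nonzero a[0]·b[0] = (1)·(1) = 1. Only the fibre through (0,0,·) is needed: R[0,0,:] = T[0,0,:] − Σₗ aₗ[0]bₗ[0]cₗ = [2, 5] − (1)·(1)·[0, 2] = [2, 3]. Then w[k] = R[0,0,k] / 1 for each k, giving w = [2, 3] / 1 = [2, 3].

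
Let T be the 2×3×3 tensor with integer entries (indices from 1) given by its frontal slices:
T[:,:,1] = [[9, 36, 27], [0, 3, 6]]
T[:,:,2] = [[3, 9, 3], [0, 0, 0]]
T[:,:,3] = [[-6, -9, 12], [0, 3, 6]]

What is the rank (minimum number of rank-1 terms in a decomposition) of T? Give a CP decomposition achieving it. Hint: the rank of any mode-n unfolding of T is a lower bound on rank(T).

Lower bound: the mode-2 unfolding of T (rows indexed by j, columns by (i,k) = (1,1), (1,2), (1,3), (2,1), (2,2), (2,3)) is [[9, 3, -6, 0, 0, 0], [36, 9, -9, 3, 0, 3], [27, 3, 12, 6, 0, 6]].
There the 2×2 minor on rows j ∈ {1, 2}, columns (i,k) ∈ {(1,1), (1,2)} is det [[9, 3], [36, 9]] = -27 ≠ 0, so this unfolding has rank ≥ 2; CP rank is at least every unfolding rank, so rank(T) ≥ 2. (Flattening ranks never certify an upper bound on CP rank; for that we must actually write T with 2 rank-1 terms.)
Upper bound — finding two terms. Write S_k = T[:,:,k] for the frontal slices: S₁ = [[9, 36, 27], [0, 3, 6]], S₂ = [[3, 9, 3], [0, 0, 0]], S₃ = [[-6, -9, 12], [0, 3, 6]].
If T = a₁ ⊗ b₁ ⊗ c₁ + a₂ ⊗ b₂ ⊗ c₂ then each S_k = c₁[k]·a₁b₁ᵀ + c₂[k]·a₂b₂ᵀ. S₁ and S₂ are linearly independent, so a₁b₁ᵀ and a₂b₂ᵀ must span the same plane of matrices: they are the rank-1 matrices of the form x·S₁ + y·S₂.
The 2×2 minor of x·S₁ + y·S₂ on rows {1,2}, columns {1,2} is 27·x² + 9·xy = 9·(3·x + y)(x), vanishing at (x:y) = (1:-3) and (0:1).
M₁ = S₁ − 3·S₂ = [[0, 9, 18], [0, 3, 6]] = 3·[3, 1][0, 1, 2]ᵀ and M₂ = S₂ = [[3, 9, 3], [0, 0, 0]] = 3·[1, 0][1, 3, 1]ᵀ, so take a₁ = [3, 1], b₁ = [0, 1, 2], a₂ = [1, 0], b₂ = [1, 3, 1].
Each slice is an integer combination of E₁ = a₁b₁ᵀ and E₂ = a₂b₂ᵀ: S₁ = 3·E₁ + 9·E₂, S₂ = 3·E₂, S₃ = 3·E₁ − 6·E₂; reading off coefficients, c₁ = [3, 0, 3] and c₂ = [9, 3, -6].
Hence T = [3, 1] ⊗ [0, 1, 2] ⊗ [3, 0, 3] + [1, 0] ⊗ [1, 3, 1] ⊗ [9, 3, -6], so rank(T) ≤ 2.
These bounds meet, so rank(T) = 2.

rank(T) = 2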